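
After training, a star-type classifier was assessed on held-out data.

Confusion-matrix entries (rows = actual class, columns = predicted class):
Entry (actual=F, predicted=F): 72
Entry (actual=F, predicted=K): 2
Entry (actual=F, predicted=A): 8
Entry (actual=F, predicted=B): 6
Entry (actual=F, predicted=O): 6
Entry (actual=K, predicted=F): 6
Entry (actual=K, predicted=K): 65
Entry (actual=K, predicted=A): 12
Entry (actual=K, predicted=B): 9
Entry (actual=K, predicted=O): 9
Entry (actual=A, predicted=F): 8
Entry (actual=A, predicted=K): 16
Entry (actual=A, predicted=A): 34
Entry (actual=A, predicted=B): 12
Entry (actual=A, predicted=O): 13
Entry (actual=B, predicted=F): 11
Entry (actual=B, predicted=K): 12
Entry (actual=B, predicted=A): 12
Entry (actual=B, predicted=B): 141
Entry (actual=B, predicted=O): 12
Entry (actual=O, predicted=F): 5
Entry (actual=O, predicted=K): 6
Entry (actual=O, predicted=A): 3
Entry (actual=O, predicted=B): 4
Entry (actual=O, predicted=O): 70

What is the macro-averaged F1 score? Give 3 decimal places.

0.663

Per-class F1 score (2·TP/(2·TP+FP+FN)):
  F: TP=72, FP=6+8+11+5=30, FN=2+8+6+6=22 → 144/196 = 0.7347
  K: TP=65, FP=2+16+12+6=36, FN=6+12+9+9=36 → 130/202 = 0.6436
  A: TP=34, FP=8+12+12+3=35, FN=8+16+12+13=49 → 68/152 = 0.4474
  B: TP=141, FP=6+9+12+4=31, FN=11+12+12+12=47 → 282/360 = 0.7833
  O: TP=70, FP=6+9+13+12=40, FN=5+6+3+4=18 → 140/198 = 0.7071
Macro-F1 score = mean = (0.7347 + 0.6436 + 0.4474 + 0.7833 + 0.7071) / 5 = 0.663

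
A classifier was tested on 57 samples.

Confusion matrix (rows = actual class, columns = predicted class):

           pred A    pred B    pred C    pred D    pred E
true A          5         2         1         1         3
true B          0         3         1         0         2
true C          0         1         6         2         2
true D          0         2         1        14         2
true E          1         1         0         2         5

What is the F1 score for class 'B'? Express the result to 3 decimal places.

F1 score = 2·TP/(2·TP+FP+FN).
B: TP=3, FP=2+1+2+1=6, FN=0+1+0+2=3 → 6/15 = 0.4000

0.400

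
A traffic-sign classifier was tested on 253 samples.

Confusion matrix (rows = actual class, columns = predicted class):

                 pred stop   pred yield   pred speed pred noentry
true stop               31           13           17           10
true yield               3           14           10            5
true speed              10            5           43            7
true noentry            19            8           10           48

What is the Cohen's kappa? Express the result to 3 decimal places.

0.372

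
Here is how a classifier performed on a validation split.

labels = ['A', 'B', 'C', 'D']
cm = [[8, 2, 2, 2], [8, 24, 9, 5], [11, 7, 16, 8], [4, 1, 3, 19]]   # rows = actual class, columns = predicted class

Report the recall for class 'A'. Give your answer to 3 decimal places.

0.571

recall = TP/(TP+FN).
A: TP=8, FN=2+2+2=6 → 8/14 = 0.5714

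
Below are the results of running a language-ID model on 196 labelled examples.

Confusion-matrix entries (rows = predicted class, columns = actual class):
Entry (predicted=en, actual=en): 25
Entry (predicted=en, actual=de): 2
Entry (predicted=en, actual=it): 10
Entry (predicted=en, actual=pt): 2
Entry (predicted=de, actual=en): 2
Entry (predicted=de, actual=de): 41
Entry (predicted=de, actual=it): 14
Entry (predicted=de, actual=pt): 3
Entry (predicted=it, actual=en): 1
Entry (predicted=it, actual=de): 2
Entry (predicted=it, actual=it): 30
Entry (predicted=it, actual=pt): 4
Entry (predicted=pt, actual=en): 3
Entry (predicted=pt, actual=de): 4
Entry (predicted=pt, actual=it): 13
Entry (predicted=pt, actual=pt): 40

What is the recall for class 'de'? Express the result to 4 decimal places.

0.8367

One-vs-rest for 'de': TP = diagonal; FP = other classes predicted 'de'; FN = 'de' predicted as other.
recall = TP/(TP+FN).
de: TP=41, FN=2+2+4=8 → 41/49 = 0.83673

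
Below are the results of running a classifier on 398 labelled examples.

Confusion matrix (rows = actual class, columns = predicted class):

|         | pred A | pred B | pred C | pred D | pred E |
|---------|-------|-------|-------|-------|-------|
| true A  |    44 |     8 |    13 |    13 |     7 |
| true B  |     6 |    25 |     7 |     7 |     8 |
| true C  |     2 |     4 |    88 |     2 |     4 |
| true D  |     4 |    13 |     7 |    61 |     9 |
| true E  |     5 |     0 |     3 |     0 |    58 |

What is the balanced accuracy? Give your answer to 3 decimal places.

Balanced accuracy = mean of per-class recall.
  A: recall = 44/85 = 0.5176
  B: recall = 25/53 = 0.4717
  C: recall = 88/100 = 0.8800
  D: recall = 61/94 = 0.6489
  E: recall = 58/66 = 0.8788
Mean = (0.5176 + 0.4717 + 0.8800 + 0.6489 + 0.8788) / 5 = 0.679

0.679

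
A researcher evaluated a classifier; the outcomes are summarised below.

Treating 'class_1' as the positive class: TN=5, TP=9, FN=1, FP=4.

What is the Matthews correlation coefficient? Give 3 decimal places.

0.489

MCC = (TP·TN − FP·FN) / √((TP+FP)(TP+FN)(TN+FP)(TN+FN))
Numerator = 9·5 − 4·1 = 41
Denominator = √(13·10·9·6) = √7020 = 83.7854
MCC = 41 / 83.7854 = 0.489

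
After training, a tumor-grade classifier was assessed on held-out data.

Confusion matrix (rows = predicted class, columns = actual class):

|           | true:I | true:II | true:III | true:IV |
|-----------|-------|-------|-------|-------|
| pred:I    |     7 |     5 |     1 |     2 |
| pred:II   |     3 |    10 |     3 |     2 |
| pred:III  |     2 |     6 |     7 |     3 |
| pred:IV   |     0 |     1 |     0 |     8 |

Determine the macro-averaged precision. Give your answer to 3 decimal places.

0.575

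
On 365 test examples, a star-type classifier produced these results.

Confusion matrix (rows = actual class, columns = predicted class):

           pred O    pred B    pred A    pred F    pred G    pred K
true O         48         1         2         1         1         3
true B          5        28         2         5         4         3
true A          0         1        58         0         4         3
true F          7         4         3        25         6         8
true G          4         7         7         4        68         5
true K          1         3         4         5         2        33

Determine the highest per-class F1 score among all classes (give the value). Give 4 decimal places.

Per-class F1 score (2·TP/(2·TP+FP+FN)):
  O: TP=48, FP=5+0+7+4+1=17, FN=1+2+1+1+3=8 → 96/121 = 0.79339
  B: TP=28, FP=1+1+4+7+3=16, FN=5+2+5+4+3=19 → 56/91 = 0.61538
  A: TP=58, FP=2+2+3+7+4=18, FN=0+1+0+4+3=8 → 116/142 = 0.81690
  F: TP=25, FP=1+5+0+4+5=15, FN=7+4+3+6+8=28 → 50/93 = 0.53763
  G: TP=68, FP=1+4+4+6+2=17, FN=4+7+7+4+5=27 → 136/180 = 0.75556
  K: TP=33, FP=3+3+3+8+5=22, FN=1+3+4+5+2=15 → 66/103 = 0.64078
Highest is class 'A' with F1 score = 0.8169.

0.8169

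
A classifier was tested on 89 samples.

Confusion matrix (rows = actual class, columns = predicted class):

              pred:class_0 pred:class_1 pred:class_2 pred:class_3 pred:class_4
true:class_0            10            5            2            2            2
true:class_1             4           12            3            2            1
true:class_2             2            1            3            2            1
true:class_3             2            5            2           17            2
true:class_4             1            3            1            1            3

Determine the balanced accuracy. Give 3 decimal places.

0.459

Balanced accuracy = mean of per-class recall.
  class_0: recall = 10/21 = 0.4762
  class_1: recall = 12/22 = 0.5455
  class_2: recall = 3/9 = 0.3333
  class_3: recall = 17/28 = 0.6071
  class_4: recall = 3/9 = 0.3333
Mean = (0.4762 + 0.5455 + 0.3333 + 0.6071 + 0.3333) / 5 = 0.459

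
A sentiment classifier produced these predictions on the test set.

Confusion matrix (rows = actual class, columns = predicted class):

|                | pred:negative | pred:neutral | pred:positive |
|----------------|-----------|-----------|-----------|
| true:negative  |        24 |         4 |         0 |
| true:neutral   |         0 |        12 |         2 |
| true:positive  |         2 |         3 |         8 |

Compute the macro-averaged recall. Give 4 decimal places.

0.7766

Per-class recall (TP/(TP+FN)):
  negative: TP=24, FN=4+0=4 → 24/28 = 0.85714
  neutral: TP=12, FN=0+2=2 → 12/14 = 0.85714
  positive: TP=8, FN=2+3=5 → 8/13 = 0.61538
Macro-recall = mean = (0.85714 + 0.85714 + 0.61538) / 3 = 0.7766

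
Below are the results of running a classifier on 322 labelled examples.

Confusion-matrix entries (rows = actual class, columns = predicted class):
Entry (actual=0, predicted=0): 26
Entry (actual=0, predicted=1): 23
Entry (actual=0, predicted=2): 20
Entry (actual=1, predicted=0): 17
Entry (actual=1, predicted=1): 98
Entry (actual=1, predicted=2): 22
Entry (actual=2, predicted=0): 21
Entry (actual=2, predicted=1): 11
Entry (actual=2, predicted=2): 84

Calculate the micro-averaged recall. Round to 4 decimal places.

Micro-averaging pools counts across classes: ΣTP=208, ΣFP=114, ΣFN=114.
Micro-recall = TP/(TP+FN) on pooled counts = 0.6460 (equals overall accuracy in single-label multiclass).

0.6460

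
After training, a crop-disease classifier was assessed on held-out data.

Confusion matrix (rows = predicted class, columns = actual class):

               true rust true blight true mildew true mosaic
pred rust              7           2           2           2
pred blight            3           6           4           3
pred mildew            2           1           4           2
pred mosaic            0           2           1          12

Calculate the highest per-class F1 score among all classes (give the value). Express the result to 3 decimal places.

0.706

Per-class F1 score (2·TP/(2·TP+FP+FN)):
  rust: TP=7, FP=2+2+2=6, FN=3+2+0=5 → 14/25 = 0.5600
  blight: TP=6, FP=3+4+3=10, FN=2+1+2=5 → 12/27 = 0.4444
  mildew: TP=4, FP=2+1+2=5, FN=2+4+1=7 → 8/20 = 0.4000
  mosaic: TP=12, FP=0+2+1=3, FN=2+3+2=7 → 24/34 = 0.7059
Highest is class 'mosaic' with F1 score = 0.706.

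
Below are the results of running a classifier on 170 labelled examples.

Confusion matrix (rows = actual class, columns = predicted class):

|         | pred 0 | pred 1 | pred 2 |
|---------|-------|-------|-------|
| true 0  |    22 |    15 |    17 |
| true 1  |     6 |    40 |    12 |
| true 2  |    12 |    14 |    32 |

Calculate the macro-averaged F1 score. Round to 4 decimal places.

Per-class F1 score (2·TP/(2·TP+FP+FN)):
  0: TP=22, FP=6+12=18, FN=15+17=32 → 44/94 = 0.46809
  1: TP=40, FP=15+14=29, FN=6+12=18 → 80/127 = 0.62992
  2: TP=32, FP=17+12=29, FN=12+14=26 → 64/119 = 0.53782
Macro-F1 score = mean = (0.46809 + 0.62992 + 0.53782) / 3 = 0.5453

0.5453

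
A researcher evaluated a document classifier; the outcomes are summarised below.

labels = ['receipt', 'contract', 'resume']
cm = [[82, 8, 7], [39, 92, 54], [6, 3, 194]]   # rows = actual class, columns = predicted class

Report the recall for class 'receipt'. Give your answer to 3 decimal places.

recall = TP/(TP+FN).
receipt: TP=82, FN=8+7=15 → 82/97 = 0.8454

0.845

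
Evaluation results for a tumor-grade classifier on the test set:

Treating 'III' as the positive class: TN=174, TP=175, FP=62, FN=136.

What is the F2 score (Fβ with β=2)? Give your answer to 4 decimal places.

Fβ = (1+β²)·TP / ((1+β²)·TP + β²·FN + FP), with β²=4
= 5·175 / (5·175 + 4·136 + 62) = 0.5908

0.5908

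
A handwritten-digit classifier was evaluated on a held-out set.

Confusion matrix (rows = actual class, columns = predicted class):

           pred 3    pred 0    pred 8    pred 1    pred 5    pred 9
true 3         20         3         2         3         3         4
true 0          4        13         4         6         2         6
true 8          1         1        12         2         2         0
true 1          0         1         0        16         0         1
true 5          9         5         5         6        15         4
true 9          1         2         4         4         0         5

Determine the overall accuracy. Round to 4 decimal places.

0.4880

Accuracy = trace / total = (20+13+12+16+15+5=81) / 166 = 81/166 = 0.4880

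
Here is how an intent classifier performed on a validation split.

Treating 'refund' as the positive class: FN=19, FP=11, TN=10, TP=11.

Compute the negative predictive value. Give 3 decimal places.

0.345

NPV = TN/(TN+FN) = 10/(10+19) = 0.345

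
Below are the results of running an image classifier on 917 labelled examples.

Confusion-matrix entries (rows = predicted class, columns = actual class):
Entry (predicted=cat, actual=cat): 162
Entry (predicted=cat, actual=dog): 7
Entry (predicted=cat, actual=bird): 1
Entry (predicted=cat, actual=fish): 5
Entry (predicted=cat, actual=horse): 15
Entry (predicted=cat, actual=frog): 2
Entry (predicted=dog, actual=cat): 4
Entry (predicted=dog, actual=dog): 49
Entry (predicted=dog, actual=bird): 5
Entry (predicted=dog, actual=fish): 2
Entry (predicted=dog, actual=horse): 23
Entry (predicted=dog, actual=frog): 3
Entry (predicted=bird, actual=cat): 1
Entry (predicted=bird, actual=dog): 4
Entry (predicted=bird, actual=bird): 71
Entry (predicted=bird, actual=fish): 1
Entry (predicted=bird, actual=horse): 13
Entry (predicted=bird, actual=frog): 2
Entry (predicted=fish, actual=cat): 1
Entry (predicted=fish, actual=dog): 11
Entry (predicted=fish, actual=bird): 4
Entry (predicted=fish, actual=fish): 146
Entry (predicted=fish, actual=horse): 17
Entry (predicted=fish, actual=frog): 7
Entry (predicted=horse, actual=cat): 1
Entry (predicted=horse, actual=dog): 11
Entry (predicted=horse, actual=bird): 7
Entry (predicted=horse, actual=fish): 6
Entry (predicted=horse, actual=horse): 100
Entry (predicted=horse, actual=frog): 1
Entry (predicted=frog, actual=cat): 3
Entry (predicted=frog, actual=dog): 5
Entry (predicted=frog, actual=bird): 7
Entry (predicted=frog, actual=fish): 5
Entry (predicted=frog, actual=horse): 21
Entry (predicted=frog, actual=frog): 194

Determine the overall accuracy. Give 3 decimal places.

0.787

Accuracy = trace / total = (162+49+71+146+100+194=722) / 917 = 722/917 = 0.787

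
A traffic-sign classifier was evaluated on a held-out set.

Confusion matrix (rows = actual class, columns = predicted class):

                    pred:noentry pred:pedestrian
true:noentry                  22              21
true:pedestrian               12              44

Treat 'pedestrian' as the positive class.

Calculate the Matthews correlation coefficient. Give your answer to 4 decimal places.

0.3104

MCC = (TP·TN − FP·FN) / √((TP+FP)(TP+FN)(TN+FP)(TN+FN))
Numerator = 44·22 − 21·12 = 716
Denominator = √(65·56·43·34) = √5321680 = 2306.8767
MCC = 716 / 2306.8767 = 0.3104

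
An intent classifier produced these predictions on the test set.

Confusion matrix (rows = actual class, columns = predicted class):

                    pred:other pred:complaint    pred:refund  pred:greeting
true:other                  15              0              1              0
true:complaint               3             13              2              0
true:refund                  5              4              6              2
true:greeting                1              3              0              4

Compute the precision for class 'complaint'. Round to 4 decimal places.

0.6500

precision = TP/(TP+FP).
complaint: TP=13, FP=0+4+3=7 → 13/20 = 0.65000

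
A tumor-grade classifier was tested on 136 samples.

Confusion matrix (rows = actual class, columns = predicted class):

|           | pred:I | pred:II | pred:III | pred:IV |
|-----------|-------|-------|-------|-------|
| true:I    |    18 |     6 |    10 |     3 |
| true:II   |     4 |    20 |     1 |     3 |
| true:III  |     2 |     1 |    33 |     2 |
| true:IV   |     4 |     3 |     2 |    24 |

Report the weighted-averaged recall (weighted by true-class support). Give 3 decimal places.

Per-class recall (TP/(TP+FN)):
  I: TP=18, FN=6+10+3=19 → 18/37 = 0.4865
  II: TP=20, FN=4+1+3=8 → 20/28 = 0.7143
  III: TP=33, FN=2+1+2=5 → 33/38 = 0.8684
  IV: TP=24, FN=4+3+2=9 → 24/33 = 0.7273
Weighted-recall = Σ (supportᵢ/N)·recallᵢ with N=136: (37/136)·0.4865 + (28/136)·0.7143 + (38/136)·0.8684 + (33/136)·0.7273 = 0.699

0.699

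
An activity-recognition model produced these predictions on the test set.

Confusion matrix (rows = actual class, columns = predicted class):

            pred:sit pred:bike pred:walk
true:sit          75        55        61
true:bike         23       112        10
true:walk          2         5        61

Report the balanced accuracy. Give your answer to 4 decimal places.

Balanced accuracy = mean of per-class recall.
  sit: recall = 75/191 = 0.39267
  bike: recall = 112/145 = 0.77241
  walk: recall = 61/68 = 0.89706
Mean = (0.39267 + 0.77241 + 0.89706) / 3 = 0.6874

0.6874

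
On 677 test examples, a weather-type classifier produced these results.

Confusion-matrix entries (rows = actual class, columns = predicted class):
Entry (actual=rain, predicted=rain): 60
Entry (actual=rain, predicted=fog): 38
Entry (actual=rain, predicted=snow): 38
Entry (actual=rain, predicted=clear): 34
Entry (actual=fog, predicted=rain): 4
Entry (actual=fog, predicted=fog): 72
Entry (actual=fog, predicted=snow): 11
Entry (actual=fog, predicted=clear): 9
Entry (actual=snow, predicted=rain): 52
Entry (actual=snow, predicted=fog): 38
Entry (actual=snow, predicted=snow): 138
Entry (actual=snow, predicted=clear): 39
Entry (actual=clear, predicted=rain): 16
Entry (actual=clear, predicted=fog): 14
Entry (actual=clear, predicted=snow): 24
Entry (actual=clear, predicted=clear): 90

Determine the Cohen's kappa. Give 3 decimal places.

0.367

Observed agreement pₒ = trace/N = 360/677 = 0.5318
Expected agreement pₑ = Σ (rowᵢ·colᵢ)/N² = (170·132 + 96·162 + 267·211 + 144·172)/677² = 0.2599
κ = (pₒ − pₑ)/(1 − pₑ) = (0.5318 − 0.2599)/(1 − 0.2599) = 0.367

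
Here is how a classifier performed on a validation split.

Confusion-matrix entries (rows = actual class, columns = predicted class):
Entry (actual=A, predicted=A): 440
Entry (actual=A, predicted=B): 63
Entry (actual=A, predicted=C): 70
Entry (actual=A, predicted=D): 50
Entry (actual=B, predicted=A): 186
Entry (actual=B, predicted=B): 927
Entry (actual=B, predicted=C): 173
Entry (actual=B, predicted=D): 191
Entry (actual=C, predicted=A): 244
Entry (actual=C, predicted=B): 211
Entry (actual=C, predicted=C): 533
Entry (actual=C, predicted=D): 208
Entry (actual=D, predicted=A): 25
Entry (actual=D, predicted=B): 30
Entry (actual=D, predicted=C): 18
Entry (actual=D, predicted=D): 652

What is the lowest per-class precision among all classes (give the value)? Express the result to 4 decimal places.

0.4916

Per-class precision (TP/(TP+FP)):
  A: TP=440, FP=186+244+25=455 → 440/895 = 0.49162
  B: TP=927, FP=63+211+30=304 → 927/1231 = 0.75305
  C: TP=533, FP=70+173+18=261 → 533/794 = 0.67128
  D: TP=652, FP=50+191+208=449 → 652/1101 = 0.59219
Lowest is class 'A' with precision = 0.4916.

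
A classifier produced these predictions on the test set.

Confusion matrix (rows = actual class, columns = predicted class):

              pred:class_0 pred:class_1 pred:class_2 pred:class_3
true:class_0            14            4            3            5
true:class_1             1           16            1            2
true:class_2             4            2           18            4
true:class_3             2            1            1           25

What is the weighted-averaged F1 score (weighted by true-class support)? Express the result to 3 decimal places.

0.703

Per-class F1 score (2·TP/(2·TP+FP+FN)):
  class_0: TP=14, FP=1+4+2=7, FN=4+3+5=12 → 28/47 = 0.5957
  class_1: TP=16, FP=4+2+1=7, FN=1+1+2=4 → 32/43 = 0.7442
  class_2: TP=18, FP=3+1+1=5, FN=4+2+4=10 → 36/51 = 0.7059
  class_3: TP=25, FP=5+2+4=11, FN=2+1+1=4 → 50/65 = 0.7692
Weighted-F1 score = Σ (supportᵢ/N)·F1 scoreᵢ with N=103: (26/103)·0.5957 + (20/103)·0.7442 + (28/103)·0.7059 + (29/103)·0.7692 = 0.703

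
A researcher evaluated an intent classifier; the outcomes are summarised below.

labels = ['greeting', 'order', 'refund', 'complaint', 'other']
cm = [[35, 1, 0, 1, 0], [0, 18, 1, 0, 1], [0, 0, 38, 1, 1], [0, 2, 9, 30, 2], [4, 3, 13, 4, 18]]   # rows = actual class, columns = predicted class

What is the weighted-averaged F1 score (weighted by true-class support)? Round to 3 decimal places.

Per-class F1 score (2·TP/(2·TP+FP+FN)):
  greeting: TP=35, FP=0+0+0+4=4, FN=1+0+1+0=2 → 70/76 = 0.9211
  order: TP=18, FP=1+0+2+3=6, FN=0+1+0+1=2 → 36/44 = 0.8182
  refund: TP=38, FP=0+1+9+13=23, FN=0+0+1+1=2 → 76/101 = 0.7525
  complaint: TP=30, FP=1+0+1+4=6, FN=0+2+9+2=13 → 60/79 = 0.7595
  other: TP=18, FP=0+1+1+2=4, FN=4+3+13+4=24 → 36/64 = 0.5625
Weighted-F1 score = Σ (supportᵢ/N)·F1 scoreᵢ with N=182: (37/182)·0.9211 + (20/182)·0.8182 + (40/182)·0.7525 + (43/182)·0.7595 + (42/182)·0.5625 = 0.752

0.752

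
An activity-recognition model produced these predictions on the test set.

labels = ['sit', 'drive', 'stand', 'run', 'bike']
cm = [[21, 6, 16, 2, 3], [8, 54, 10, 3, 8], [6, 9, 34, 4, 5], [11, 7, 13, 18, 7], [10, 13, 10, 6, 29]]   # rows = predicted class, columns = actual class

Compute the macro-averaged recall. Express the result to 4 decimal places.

0.4989

Per-class recall (TP/(TP+FN)):
  sit: TP=21, FN=8+6+11+10=35 → 21/56 = 0.37500
  drive: TP=54, FN=6+9+7+13=35 → 54/89 = 0.60674
  stand: TP=34, FN=16+10+13+10=49 → 34/83 = 0.40964
  run: TP=18, FN=2+3+4+6=15 → 18/33 = 0.54545
  bike: TP=29, FN=3+8+5+7=23 → 29/52 = 0.55769
Macro-recall = mean = (0.37500 + 0.60674 + 0.40964 + 0.54545 + 0.55769) / 5 = 0.4989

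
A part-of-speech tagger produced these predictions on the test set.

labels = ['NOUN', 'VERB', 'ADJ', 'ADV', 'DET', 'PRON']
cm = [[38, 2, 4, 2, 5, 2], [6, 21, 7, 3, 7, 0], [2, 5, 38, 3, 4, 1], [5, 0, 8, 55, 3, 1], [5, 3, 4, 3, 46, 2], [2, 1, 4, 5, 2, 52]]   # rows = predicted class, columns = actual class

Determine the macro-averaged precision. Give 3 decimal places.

Per-class precision (TP/(TP+FP)):
  NOUN: TP=38, FP=2+4+2+5+2=15 → 38/53 = 0.7170
  VERB: TP=21, FP=6+7+3+7+0=23 → 21/44 = 0.4773
  ADJ: TP=38, FP=2+5+3+4+1=15 → 38/53 = 0.7170
  ADV: TP=55, FP=5+0+8+3+1=17 → 55/72 = 0.7639
  DET: TP=46, FP=5+3+4+3+2=17 → 46/63 = 0.7302
  PRON: TP=52, FP=2+1+4+5+2=14 → 52/66 = 0.7879
Macro-precision = mean = (0.7170 + 0.4773 + 0.7170 + 0.7639 + 0.7302 + 0.7879) / 6 = 0.699

0.699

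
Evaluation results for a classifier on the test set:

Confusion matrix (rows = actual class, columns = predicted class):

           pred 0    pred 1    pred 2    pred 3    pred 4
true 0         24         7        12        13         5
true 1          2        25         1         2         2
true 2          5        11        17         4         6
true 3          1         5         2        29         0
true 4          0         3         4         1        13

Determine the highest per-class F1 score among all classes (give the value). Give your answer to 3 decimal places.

0.674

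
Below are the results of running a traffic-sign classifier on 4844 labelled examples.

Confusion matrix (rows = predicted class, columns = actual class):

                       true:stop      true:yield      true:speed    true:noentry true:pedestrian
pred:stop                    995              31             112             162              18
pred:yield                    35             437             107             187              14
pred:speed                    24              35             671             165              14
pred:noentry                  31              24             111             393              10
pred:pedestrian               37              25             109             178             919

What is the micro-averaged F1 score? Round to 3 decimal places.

0.705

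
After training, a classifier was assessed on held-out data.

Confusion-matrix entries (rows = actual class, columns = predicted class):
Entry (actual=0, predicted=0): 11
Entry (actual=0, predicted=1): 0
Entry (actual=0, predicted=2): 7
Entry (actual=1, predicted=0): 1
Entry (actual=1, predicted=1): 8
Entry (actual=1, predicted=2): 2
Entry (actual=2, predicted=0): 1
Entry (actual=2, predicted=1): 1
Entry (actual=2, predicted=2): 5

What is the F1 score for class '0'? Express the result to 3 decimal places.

0.710

One-vs-rest for '0': TP = diagonal; FP = other classes predicted '0'; FN = '0' predicted as other.
F1 score = 2·TP/(2·TP+FP+FN).
0: TP=11, FP=1+1=2, FN=0+7=7 → 22/31 = 0.7097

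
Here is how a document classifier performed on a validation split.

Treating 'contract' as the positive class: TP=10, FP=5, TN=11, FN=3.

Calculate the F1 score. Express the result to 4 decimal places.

Precision = TP/(TP+FP) = 10/15 = 0.6667
Recall = TP/(TP+FN) = 10/13 = 0.7692
F1 = 2·TP/(2·TP+FP+FN) = 20/28 = 0.7143

0.7143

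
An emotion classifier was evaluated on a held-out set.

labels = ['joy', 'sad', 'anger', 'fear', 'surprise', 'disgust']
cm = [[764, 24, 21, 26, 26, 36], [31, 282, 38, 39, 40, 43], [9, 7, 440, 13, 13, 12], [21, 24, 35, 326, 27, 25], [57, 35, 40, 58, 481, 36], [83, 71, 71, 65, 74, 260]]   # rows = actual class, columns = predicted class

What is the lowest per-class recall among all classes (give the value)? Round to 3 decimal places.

0.417

Per-class recall (TP/(TP+FN)):
  joy: TP=764, FN=24+21+26+26+36=133 → 764/897 = 0.8517
  sad: TP=282, FN=31+38+39+40+43=191 → 282/473 = 0.5962
  anger: TP=440, FN=9+7+13+13+12=54 → 440/494 = 0.8907
  fear: TP=326, FN=21+24+35+27+25=132 → 326/458 = 0.7118
  surprise: TP=481, FN=57+35+40+58+36=226 → 481/707 = 0.6803
  disgust: TP=260, FN=83+71+71+65+74=364 → 260/624 = 0.4167
Lowest is class 'disgust' with recall = 0.417.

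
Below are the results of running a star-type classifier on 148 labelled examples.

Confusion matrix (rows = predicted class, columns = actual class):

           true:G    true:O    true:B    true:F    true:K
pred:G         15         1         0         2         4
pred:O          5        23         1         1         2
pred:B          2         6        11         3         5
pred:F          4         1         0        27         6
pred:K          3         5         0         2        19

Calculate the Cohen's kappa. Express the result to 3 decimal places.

Observed agreement pₒ = trace/N = 95/148 = 0.6419
Expected agreement pₑ = Σ (rowᵢ·colᵢ)/N² = (29·22 + 36·32 + 12·27 + 35·38 + 36·29)/148² = 0.2049
κ = (pₒ − pₑ)/(1 − pₑ) = (0.6419 − 0.2049)/(1 − 0.2049) = 0.550

0.550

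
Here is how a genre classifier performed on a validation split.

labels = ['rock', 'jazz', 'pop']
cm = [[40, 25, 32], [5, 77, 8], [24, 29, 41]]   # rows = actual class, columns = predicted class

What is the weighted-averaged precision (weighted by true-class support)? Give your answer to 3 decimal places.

0.558

Per-class precision (TP/(TP+FP)):
  rock: TP=40, FP=5+24=29 → 40/69 = 0.5797
  jazz: TP=77, FP=25+29=54 → 77/131 = 0.5878
  pop: TP=41, FP=32+8=40 → 41/81 = 0.5062
Weighted-precision = Σ (supportᵢ/N)·precisionᵢ with N=281: (97/281)·0.5797 + (90/281)·0.5878 + (94/281)·0.5062 = 0.558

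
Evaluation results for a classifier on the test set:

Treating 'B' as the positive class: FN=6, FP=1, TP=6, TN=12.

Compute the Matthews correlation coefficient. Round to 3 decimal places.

MCC = (TP·TN − FP·FN) / √((TP+FP)(TP+FN)(TN+FP)(TN+FN))
Numerator = 6·12 − 1·6 = 66
Denominator = √(7·12·13·18) = √19656 = 140.1999
MCC = 66 / 140.1999 = 0.471

0.471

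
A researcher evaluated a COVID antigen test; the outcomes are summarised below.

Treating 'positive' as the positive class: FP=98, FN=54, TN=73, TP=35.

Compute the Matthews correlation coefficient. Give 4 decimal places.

MCC = (TP·TN − FP·FN) / √((TP+FP)(TP+FN)(TN+FP)(TN+FN))
Numerator = 35·73 − 98·54 = -2737
Denominator = √(133·89·171·127) = √257064129 = 16033.2195
MCC = -2737 / 16033.2195 = -0.1707

-0.1707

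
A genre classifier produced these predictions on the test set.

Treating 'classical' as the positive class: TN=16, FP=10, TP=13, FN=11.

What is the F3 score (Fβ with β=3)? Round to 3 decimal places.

0.544

Fβ = (1+β²)·TP / ((1+β²)·TP + β²·FN + FP), with β²=9
= 10·13 / (10·13 + 9·11 + 10) = 0.544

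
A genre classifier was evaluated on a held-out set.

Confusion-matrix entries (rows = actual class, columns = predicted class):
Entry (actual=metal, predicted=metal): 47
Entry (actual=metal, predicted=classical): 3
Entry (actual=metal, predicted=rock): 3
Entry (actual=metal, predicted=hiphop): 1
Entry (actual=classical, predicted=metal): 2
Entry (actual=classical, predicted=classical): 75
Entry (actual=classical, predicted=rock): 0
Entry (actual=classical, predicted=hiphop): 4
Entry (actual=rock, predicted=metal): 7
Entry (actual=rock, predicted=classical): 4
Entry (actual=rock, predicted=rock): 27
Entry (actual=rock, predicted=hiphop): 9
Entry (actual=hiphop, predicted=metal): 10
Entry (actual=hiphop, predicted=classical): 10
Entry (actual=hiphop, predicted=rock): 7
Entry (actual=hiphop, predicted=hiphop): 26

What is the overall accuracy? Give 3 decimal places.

Accuracy = trace / total = (47+75+27+26=175) / 235 = 175/235 = 0.745

0.745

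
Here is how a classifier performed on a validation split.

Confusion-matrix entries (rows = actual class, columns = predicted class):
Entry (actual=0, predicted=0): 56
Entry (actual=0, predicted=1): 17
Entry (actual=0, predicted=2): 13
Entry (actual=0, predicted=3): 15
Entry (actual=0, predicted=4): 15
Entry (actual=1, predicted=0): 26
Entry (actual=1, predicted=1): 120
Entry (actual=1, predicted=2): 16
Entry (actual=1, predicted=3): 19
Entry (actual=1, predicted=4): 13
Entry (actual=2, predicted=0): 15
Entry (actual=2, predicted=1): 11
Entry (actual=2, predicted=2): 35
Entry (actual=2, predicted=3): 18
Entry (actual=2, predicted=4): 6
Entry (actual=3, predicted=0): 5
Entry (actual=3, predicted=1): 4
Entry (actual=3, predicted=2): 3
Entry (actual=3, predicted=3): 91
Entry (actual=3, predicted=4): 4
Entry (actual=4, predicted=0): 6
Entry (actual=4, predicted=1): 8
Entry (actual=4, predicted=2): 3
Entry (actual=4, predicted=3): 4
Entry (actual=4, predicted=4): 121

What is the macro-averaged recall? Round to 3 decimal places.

0.643

Per-class recall (TP/(TP+FN)):
  0: TP=56, FN=17+13+15+15=60 → 56/116 = 0.4828
  1: TP=120, FN=26+16+19+13=74 → 120/194 = 0.6186
  2: TP=35, FN=15+11+18+6=50 → 35/85 = 0.4118
  3: TP=91, FN=5+4+3+4=16 → 91/107 = 0.8505
  4: TP=121, FN=6+8+3+4=21 → 121/142 = 0.8521
Macro-recall = mean = (0.4828 + 0.6186 + 0.4118 + 0.8505 + 0.8521) / 5 = 0.643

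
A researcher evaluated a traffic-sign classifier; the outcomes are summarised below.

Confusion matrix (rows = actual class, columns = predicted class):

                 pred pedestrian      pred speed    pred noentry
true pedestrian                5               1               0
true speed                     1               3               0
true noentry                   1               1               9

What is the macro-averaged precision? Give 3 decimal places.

Per-class precision (TP/(TP+FP)):
  pedestrian: TP=5, FP=1+1=2 → 5/7 = 0.7143
  speed: TP=3, FP=1+1=2 → 3/5 = 0.6000
  noentry: TP=9, FP=0+0=0 → 9/9 = 1.0000
Macro-precision = mean = (0.7143 + 0.6000 + 1.0000) / 3 = 0.771

0.771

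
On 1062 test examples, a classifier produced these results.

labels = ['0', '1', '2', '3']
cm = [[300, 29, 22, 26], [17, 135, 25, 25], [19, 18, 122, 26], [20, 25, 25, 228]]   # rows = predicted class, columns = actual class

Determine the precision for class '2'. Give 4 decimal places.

0.6595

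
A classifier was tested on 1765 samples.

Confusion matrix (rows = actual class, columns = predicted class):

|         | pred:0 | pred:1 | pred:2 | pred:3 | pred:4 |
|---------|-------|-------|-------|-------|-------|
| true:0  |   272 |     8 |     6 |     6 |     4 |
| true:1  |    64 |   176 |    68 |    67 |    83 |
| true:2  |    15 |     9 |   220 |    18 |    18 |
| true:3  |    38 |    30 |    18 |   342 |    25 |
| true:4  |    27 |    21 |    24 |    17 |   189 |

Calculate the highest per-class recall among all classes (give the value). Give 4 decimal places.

Per-class recall (TP/(TP+FN)):
  0: TP=272, FN=8+6+6+4=24 → 272/296 = 0.91892
  1: TP=176, FN=64+68+67+83=282 → 176/458 = 0.38428
  2: TP=220, FN=15+9+18+18=60 → 220/280 = 0.78571
  3: TP=342, FN=38+30+18+25=111 → 342/453 = 0.75497
  4: TP=189, FN=27+21+24+17=89 → 189/278 = 0.67986
Highest is class '0' with recall = 0.9189.

0.9189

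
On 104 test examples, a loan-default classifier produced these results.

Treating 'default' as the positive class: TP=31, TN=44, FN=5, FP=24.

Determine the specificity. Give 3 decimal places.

0.647

Specificity = TN/(TN+FP) = 44/(44+24) = 0.647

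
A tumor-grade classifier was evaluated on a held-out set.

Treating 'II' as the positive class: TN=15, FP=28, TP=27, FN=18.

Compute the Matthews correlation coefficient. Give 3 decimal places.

MCC = (TP·TN − FP·FN) / √((TP+FP)(TP+FN)(TN+FP)(TN+FN))
Numerator = 27·15 − 28·18 = -99
Denominator = √(55·45·43·33) = √3512025 = 1874.0398
MCC = -99 / 1874.0398 = -0.053

-0.053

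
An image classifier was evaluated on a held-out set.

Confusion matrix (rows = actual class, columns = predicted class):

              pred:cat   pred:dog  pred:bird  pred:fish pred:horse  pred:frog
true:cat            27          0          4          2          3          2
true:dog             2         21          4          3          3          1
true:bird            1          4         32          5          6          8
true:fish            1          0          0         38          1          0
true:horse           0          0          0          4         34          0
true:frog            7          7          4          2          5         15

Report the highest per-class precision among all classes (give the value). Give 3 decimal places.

Per-class precision (TP/(TP+FP)):
  cat: TP=27, FP=2+1+1+0+7=11 → 27/38 = 0.7105
  dog: TP=21, FP=0+4+0+0+7=11 → 21/32 = 0.6563
  bird: TP=32, FP=4+4+0+0+4=12 → 32/44 = 0.7273
  fish: TP=38, FP=2+3+5+4+2=16 → 38/54 = 0.7037
  horse: TP=34, FP=3+3+6+1+5=18 → 34/52 = 0.6538
  frog: TP=15, FP=2+1+8+0+0=11 → 15/26 = 0.5769
Highest is class 'bird' with precision = 0.727.

0.727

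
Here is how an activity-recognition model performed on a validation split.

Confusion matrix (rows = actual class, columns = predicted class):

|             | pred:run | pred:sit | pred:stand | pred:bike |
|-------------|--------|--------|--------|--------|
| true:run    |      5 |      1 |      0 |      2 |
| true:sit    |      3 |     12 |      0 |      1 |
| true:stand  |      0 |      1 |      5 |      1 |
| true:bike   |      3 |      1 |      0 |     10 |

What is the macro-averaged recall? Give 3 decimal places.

0.701

Per-class recall (TP/(TP+FN)):
  run: TP=5, FN=1+0+2=3 → 5/8 = 0.6250
  sit: TP=12, FN=3+0+1=4 → 12/16 = 0.7500
  stand: TP=5, FN=0+1+1=2 → 5/7 = 0.7143
  bike: TP=10, FN=3+1+0=4 → 10/14 = 0.7143
Macro-recall = mean = (0.6250 + 0.7500 + 0.7143 + 0.7143) / 4 = 0.701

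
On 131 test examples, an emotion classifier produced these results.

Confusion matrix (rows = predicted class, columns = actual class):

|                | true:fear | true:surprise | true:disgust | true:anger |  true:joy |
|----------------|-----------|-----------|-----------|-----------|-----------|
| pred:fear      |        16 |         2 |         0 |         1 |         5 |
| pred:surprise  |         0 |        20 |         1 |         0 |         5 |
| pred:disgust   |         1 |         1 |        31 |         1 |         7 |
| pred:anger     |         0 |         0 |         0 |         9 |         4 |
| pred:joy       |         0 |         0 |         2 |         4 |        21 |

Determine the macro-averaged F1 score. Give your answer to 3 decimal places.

0.735

Per-class F1 score (2·TP/(2·TP+FP+FN)):
  fear: TP=16, FP=2+0+1+5=8, FN=0+1+0+0=1 → 32/41 = 0.7805
  surprise: TP=20, FP=0+1+0+5=6, FN=2+1+0+0=3 → 40/49 = 0.8163
  disgust: TP=31, FP=1+1+1+7=10, FN=0+1+0+2=3 → 62/75 = 0.8267
  anger: TP=9, FP=0+0+0+4=4, FN=1+0+1+4=6 → 18/28 = 0.6429
  joy: TP=21, FP=0+0+2+4=6, FN=5+5+7+4=21 → 42/69 = 0.6087
Macro-F1 score = mean = (0.7805 + 0.8163 + 0.8267 + 0.6429 + 0.6087) / 5 = 0.735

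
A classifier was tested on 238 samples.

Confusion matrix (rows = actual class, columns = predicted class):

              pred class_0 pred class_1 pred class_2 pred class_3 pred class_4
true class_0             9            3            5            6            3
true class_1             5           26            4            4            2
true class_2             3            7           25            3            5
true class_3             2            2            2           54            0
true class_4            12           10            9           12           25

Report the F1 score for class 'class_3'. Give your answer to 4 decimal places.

F1 score = 2·TP/(2·TP+FP+FN).
class_3: TP=54, FP=6+4+3+12=25, FN=2+2+2+0=6 → 108/139 = 0.77698

0.7770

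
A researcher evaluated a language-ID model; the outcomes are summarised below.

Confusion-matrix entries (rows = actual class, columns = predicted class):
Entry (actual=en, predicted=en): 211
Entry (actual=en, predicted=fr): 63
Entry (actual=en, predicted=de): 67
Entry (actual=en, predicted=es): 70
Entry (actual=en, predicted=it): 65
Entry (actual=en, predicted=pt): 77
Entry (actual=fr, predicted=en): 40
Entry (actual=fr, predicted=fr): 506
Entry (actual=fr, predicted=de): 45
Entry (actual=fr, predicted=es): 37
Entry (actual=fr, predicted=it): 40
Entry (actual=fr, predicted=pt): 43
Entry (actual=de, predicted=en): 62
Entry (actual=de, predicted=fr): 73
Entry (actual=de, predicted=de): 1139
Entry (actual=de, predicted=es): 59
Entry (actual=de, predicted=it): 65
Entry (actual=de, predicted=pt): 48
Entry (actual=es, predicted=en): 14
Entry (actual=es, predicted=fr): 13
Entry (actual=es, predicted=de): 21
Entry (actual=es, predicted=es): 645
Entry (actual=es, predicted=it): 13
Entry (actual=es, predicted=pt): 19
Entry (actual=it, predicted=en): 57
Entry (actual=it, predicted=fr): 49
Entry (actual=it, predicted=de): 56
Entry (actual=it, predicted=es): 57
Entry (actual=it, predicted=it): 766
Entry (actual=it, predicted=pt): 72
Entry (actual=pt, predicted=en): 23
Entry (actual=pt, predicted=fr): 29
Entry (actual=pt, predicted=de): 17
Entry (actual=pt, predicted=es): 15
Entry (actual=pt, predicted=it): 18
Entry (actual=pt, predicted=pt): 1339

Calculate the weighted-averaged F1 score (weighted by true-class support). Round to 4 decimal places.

Per-class F1 score (2·TP/(2·TP+FP+FN)):
  en: TP=211, FP=40+62+14+57+23=196, FN=63+67+70+65+77=342 → 422/960 = 0.43958
  fr: TP=506, FP=63+73+13+49+29=227, FN=40+45+37+40+43=205 → 1012/1444 = 0.70083
  de: TP=1139, FP=67+45+21+56+17=206, FN=62+73+59+65+48=307 → 2278/2791 = 0.81619
  es: TP=645, FP=70+37+59+57+15=238, FN=14+13+21+13+19=80 → 1290/1608 = 0.80224
  it: TP=766, FP=65+40+65+13+18=201, FN=57+49+56+57+72=291 → 1532/2024 = 0.75692
  pt: TP=1339, FP=77+43+48+19+72=259, FN=23+29+17+15+18=102 → 2678/3039 = 0.88121
Weighted-F1 score = Σ (supportᵢ/N)·F1 scoreᵢ with N=5933: (553/5933)·0.43958 + (711/5933)·0.70083 + (1446/5933)·0.81619 + (725/5933)·0.80224 + (1057/5933)·0.75692 + (1441/5933)·0.88121 = 0.7708

0.7708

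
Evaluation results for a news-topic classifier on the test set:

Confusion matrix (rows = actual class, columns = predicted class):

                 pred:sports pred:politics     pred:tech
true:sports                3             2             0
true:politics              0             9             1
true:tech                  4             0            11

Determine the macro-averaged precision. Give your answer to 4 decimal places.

Per-class precision (TP/(TP+FP)):
  sports: TP=3, FP=0+4=4 → 3/7 = 0.42857
  politics: TP=9, FP=2+0=2 → 9/11 = 0.81818
  tech: TP=11, FP=0+1=1 → 11/12 = 0.91667
Macro-precision = mean = (0.42857 + 0.81818 + 0.91667) / 3 = 0.7211

0.7211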